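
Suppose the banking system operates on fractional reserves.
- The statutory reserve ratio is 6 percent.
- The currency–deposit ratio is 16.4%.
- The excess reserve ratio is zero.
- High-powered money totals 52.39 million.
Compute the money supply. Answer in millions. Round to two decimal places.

272.24 million

The money multiplier is m = (1 + c) / (rr + c) = (1 + 0.164) / (0.06 + 0.164) ≈ 5.19643.
So M = m × MB = 5.19643 × 52.39 ≈ 272.241 million.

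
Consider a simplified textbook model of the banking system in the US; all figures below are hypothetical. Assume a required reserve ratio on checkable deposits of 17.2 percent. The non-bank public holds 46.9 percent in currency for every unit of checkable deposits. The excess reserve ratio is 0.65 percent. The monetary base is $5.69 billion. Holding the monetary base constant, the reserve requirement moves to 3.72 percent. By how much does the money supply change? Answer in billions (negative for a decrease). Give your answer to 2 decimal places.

Initially m₁ = (1 + 0.469) / (0.172 + 0.0065 + 0.469) ≈ 2.2687, so M₁ = 2.2687 × 5.69 ≈ 12.9089 billion.
After the change m₂ = (1 + 0.469) / (0.0372 + 0.0065 + 0.469) ≈ 2.8652, so M₂ = 2.8652 × 5.69 ≈ 16.303 billion.
ΔM = M₂ − M₁ = 16.303 − 12.9089 = 3.3941 billion.

$3.39 billion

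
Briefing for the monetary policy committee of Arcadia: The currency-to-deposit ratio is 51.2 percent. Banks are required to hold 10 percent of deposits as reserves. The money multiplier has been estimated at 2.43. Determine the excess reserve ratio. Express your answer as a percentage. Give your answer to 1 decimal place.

1.0%

Using m = 2.43. Since m = (1 + c)/(c + rr + e), the denominator satisfies c + rr + e = (1 + c)/m = (1 + 0.512) / 2.43 ≈ 0.622222.
With c = 0.512 and rr = 0.1, the excess reserve ratio is 0.622222 − 0.512 − 0.1 = 0.010222.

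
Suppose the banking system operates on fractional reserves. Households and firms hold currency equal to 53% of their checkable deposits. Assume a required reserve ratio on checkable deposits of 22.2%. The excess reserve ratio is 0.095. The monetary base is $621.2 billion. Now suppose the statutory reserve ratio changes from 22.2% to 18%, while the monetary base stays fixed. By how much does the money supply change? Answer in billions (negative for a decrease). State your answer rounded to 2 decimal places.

Initially m₁ = (1 + 0.53) / (0.222 + 0.095 + 0.53) ≈ 1.806375, so M₁ = 1.806375 × 621.2 ≈ 1122.1202 billion.
After the change m₂ = (1 + 0.53) / (0.18 + 0.095 + 0.53) ≈ 1.900621, so M₂ = 1.900621 × 621.2 ≈ 1180.6658 billion.
ΔM = M₂ − M₁ = 1180.6658 − 1122.1202 = 58.5456 billion.

$58.55 billion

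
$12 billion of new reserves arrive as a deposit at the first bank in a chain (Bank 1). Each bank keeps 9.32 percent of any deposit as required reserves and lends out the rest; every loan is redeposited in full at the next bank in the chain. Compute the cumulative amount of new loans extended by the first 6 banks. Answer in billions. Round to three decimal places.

$51.840 billion

Bank i lends (1 − rr)^i of the original deposit: Bank 1 lends 12·0.9068 = 10.8816, Bank 2 lends 12·0.9068² ≈ 9.8674, and so on.
Summing a geometric series: total = 12·[0.9068·(1 − 0.9068^6) / (1 − 0.9068)] ≈ 51.8402 billion.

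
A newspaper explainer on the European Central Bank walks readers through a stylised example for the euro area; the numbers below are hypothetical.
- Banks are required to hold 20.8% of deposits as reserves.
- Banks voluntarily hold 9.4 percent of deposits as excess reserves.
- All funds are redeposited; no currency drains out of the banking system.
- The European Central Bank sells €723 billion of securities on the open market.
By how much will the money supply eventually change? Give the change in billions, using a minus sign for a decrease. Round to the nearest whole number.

The money multiplier is m = 1 / (rr + e) = 1 / (0.208 + 0.094) ≈ 3.3113.
The sale removes 723 billion of base, so ΔM = m × ΔMB = 3.3113 × (−723) = -2394.0699 billion.

-2394 billion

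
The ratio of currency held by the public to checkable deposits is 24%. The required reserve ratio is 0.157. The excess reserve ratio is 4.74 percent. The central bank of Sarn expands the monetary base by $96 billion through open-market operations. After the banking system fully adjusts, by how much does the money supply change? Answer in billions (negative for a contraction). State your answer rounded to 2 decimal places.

The money multiplier is m = (1 + c) / (rr + e + c) = (1 + 0.24) / (0.157 + 0.0474 + 0.24) ≈ 2.79028.
The purchase adds 96 billion of base, so ΔM = m × ΔMB = 2.79028 × (+96) ≈ 267.8669 billion.

$267.87 billion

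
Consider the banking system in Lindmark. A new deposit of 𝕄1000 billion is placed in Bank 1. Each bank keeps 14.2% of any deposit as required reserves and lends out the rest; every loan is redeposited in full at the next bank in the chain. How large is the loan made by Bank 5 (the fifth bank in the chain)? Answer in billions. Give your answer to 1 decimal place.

Each bank lends a fraction (1 − rr) = 0.8580 of the deposit it receives, so Bank 5 receives 1000·0.8580^4 and lends 1000·0.8580^5 ≈ 464.9823 billion.

𝕄465.0 billion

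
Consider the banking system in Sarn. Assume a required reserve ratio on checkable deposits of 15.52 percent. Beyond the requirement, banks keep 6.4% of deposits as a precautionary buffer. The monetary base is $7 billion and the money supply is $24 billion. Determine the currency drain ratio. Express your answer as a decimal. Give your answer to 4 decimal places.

Using m = M/MB = 24/7 ≈ 3.428571. From m = (1 + c)/(c + rr + e), rearranging gives 1 + c = m·(c + rr + e), so c·(1 − m) = m·(rr + e) − 1.
Hence c = [m·(rr + e) − 1]/(1 − m) = [3.428571 × (0.1552 + 0.064) − 1] / (1 − 3.428571) ≈ 0.102306.

0.1023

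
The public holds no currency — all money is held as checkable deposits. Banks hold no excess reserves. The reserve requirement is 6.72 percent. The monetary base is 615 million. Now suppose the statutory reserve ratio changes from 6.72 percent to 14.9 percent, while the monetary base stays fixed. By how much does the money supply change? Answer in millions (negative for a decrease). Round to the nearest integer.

Initially m₁ = 1 / (0.0672) ≈ 14.8810, so M₁ = 14.8810 × 615 = 9151.815 million.
After the change m₂ = 1 / (0.149) ≈ 6.7114, so M₂ = 6.7114 × 615 = 4127.511 million.
ΔM = M₂ − M₁ = 4127.511 − 9151.815 = -5024.304 million.

-5024 million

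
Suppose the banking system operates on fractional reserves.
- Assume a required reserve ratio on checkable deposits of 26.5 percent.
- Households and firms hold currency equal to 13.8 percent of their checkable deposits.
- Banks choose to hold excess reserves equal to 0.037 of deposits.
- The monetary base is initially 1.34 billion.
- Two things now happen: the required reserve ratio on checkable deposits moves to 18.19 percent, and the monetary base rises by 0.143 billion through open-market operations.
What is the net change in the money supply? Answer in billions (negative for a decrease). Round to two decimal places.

1.26 billion

Before: m₁ = (1 + 0.138) / (0.265 + 0.037 + 0.138) ≈ 2.5864, MB₁ = 1.34, so M₁ = 2.5864 × 1.34 ≈ 3.4658 billion.
After: m₂ = (1 + 0.138) / (0.1819 + 0.037 + 0.138) ≈ 3.1886, MB₂ = 1.34 + 0.143 = 1.483, so M₂ = 3.1886 × 1.483 ≈ 4.7287 billion.
ΔM = M₂ − M₁ = 4.7287 − 3.4658 = 1.2629 billion.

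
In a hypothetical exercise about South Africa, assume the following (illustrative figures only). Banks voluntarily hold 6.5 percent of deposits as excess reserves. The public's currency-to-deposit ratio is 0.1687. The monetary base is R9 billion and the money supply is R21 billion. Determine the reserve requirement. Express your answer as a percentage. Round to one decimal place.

26.7%

Using m = M/MB = 21/9 ≈ 2.333333. Since m = (1 + c)/(c + rr + e), the denominator satisfies c + rr + e = (1 + c)/m = (1 + 0.1687) / 2.333333 ≈ 0.500872.
With c = 0.1687 and e = 0.065, the reserve requirement is 0.500872 − 0.1687 − 0.065 = 0.267172.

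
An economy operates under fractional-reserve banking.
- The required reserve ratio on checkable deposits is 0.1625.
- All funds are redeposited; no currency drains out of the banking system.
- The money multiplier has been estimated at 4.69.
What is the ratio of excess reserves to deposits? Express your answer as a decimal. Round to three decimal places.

0.051

Using m = 4.69. Since m = (1 + c)/(c + rr + e), the denominator satisfies c + rr + e = (1 + c)/m = (1 + 0) / 4.69 ≈ 0.213220.
With c = 0 and rr = 0.1625, the ratio of excess reserves to deposits is 0.213220 − 0 − 0.1625 = 0.05072.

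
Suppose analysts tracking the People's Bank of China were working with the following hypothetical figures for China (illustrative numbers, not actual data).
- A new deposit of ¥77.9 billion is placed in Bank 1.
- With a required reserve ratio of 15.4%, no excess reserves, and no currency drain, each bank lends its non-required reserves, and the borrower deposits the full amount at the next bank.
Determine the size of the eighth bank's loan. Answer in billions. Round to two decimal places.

¥20.44 billion

Each bank lends a fraction (1 − rr) = 0.8460 of the deposit it receives, so Bank 8 receives 77.9·0.8460^7 and lends 77.9·0.8460^8 ≈ 20.4409 billion.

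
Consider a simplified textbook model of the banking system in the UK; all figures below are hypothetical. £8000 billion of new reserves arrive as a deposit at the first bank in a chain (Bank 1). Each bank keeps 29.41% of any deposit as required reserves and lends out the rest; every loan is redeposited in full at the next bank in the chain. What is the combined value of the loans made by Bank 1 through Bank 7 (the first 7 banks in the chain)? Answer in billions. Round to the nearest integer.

£17525 billion

Bank i lends (1 − rr)^i of the original deposit: Bank 1 lends 8000·0.7059 = 5647.2000, Bank 2 lends 8000·0.7059² ≈ 3986.3585, and so on.
Summing a geometric series: total = 8000·[0.7059·(1 − 0.7059^7) / (1 − 0.7059)] ≈ 17524.6037 billion.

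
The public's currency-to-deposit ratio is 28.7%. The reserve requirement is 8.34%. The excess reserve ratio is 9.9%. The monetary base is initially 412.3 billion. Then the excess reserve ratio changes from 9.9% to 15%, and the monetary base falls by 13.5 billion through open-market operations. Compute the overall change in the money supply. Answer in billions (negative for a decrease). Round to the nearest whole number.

Before: m₁ = (1 + 0.287) / (0.0834 + 0.099 + 0.287) ≈ 2.7418, MB₁ = 412.3, so M₁ = 2.7418 × 412.3 ≈ 1130.4441 billion.
After: m₂ = (1 + 0.287) / (0.0834 + 0.15 + 0.287) ≈ 2.4731, MB₂ = 412.3 − 13.5 = 398.8, so M₂ = 2.4731 × 398.8 ≈ 986.2723 billion.
ΔM = M₂ − M₁ = 986.2723 − 1130.4441 = -144.1718 billion.

-144 billion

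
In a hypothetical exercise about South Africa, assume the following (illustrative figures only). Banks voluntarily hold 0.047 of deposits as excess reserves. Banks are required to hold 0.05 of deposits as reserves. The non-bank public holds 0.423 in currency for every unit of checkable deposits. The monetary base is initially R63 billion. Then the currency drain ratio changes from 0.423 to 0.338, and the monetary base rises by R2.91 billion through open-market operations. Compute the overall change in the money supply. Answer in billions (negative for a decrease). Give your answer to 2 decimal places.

R30.33 billion

Before: m₁ = (1 + 0.423) / (0.05 + 0.047 + 0.423) ≈ 2.73654, MB₁ = 63, so M₁ = 2.73654 × 63 ≈ 172.402 billion.
After: m₂ = (1 + 0.338) / (0.05 + 0.047 + 0.338) ≈ 3.07586, MB₂ = 63 + 2.91 = 65.91, so M₂ = 3.07586 × 65.91 ≈ 202.7299 billion.
ΔM = M₂ − M₁ = 202.7299 − 172.402 = 30.3279 billion.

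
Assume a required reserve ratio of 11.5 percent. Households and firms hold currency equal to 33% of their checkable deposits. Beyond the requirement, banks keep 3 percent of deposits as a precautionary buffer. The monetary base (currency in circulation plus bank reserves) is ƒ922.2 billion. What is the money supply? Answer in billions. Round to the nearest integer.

The money multiplier is m = (1 + c) / (rr + e + c) = (1 + 0.33) / (0.115 + 0.03 + 0.33) = 2.8.
So M = m × MB = 2.8 × 922.2 = 2582.16 billion.

ƒ2582 billion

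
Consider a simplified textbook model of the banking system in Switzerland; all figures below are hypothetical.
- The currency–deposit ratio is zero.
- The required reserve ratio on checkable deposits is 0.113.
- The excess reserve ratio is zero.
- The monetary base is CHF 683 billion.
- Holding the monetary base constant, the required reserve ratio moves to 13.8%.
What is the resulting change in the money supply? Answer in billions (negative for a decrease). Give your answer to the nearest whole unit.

-1095 billion

Initially m₁ = 1 / (0.113) ≈ 8.8496, so M₁ = 8.8496 × 683 = 6044.2768 billion.
After the change m₂ = 1 / (0.138) ≈ 7.2464, so M₂ = 7.2464 × 683 = 4949.2912 billion.
ΔM = M₂ − M₁ = 4949.2912 − 6044.2768 = -1094.9856 billion.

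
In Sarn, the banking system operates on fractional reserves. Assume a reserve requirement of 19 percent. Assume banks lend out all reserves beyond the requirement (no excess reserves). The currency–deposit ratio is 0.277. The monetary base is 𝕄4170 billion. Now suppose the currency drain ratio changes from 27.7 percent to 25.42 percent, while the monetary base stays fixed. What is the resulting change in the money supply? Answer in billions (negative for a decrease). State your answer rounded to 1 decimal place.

𝕄371.2 billion

Initially m₁ = (1 + 0.277) / (0.19 + 0.277) ≈ 2.734475, so M₁ = 2.734475 × 4170 ≈ 11402.7608 billion.
After the change m₂ = (1 + 0.2542) / (0.19 + 0.2542) ≈ 2.823503, so M₂ = 2.823503 × 4170 ≈ 11774.0075 billion.
ΔM = M₂ − M₁ = 11774.0075 − 11402.7608 = 371.2467 billion.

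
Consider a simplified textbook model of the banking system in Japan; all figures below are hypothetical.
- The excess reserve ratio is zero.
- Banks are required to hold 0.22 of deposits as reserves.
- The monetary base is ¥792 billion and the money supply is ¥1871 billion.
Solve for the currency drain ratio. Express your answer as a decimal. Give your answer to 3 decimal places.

Using m = M/MB = 1871/792 ≈ 2.362374. From m = (1 + c)/(c + rr + e), rearranging gives 1 + c = m·(c + rr + e), so c·(1 − m) = m·(rr + e) − 1.
Hence c = [m·(rr + e) − 1]/(1 − m) = [2.362374 × (0.22 + 0) − 1] / (1 − 2.362374) ≈ 0.352530.

0.353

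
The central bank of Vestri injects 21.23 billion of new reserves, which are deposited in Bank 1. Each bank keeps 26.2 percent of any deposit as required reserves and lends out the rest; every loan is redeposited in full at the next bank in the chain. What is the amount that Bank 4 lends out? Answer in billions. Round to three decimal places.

Each bank lends a fraction (1 − rr) = 0.7380 of the deposit it receives, so Bank 4 receives 21.23·0.7380^3 and lends 21.23·0.7380^4 ≈ 6.2976 billion.

6.298 billion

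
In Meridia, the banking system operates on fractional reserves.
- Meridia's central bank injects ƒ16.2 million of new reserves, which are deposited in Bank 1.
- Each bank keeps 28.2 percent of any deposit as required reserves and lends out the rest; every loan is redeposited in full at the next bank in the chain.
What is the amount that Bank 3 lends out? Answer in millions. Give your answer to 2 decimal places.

ƒ6.00 million

Each bank lends a fraction (1 − rr) = 0.7180 of the deposit it receives, so Bank 3 receives 16.2·0.7180^2 and lends 16.2·0.7180^3 ≈ 5.9964 million.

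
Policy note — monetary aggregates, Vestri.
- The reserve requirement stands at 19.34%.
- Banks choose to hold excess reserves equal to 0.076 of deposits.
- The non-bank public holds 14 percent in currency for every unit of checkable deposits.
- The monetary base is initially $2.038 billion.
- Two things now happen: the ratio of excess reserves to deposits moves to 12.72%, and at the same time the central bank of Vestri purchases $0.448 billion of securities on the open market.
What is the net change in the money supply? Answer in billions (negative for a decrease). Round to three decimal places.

$0.478 billion

Before: m₁ = (1 + 0.14) / (0.1934 + 0.076 + 0.14) ≈ 2.78456, MB₁ = 2.038, so M₁ = 2.78456 × 2.038 ≈ 5.6749 billion.
After: m₂ = (1 + 0.14) / (0.1934 + 0.1272 + 0.14) ≈ 2.47503, MB₂ = 2.038 + 0.448 = 2.486, so M₂ = 2.47503 × 2.486 ≈ 6.1529 billion.
ΔM = M₂ − M₁ = 6.1529 − 5.6749 = 0.478 billion.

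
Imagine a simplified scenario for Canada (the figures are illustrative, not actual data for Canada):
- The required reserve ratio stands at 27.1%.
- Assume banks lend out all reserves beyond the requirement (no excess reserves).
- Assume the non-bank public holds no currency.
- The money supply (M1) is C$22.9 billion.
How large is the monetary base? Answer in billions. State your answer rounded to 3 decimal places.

With no currency drain and no excess reserves, the money multiplier is m = 1/rr = 1/0.271 ≈ 3.690037.
The monetary base is MB = M / m = 22.9 / 3.690037 ≈ 6.2059 billion.

C$6.206 billion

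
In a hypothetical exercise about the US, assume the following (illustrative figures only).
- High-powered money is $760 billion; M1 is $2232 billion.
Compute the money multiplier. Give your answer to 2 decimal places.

The money multiplier is m = M / MB = 2232 / 760 ≈ 2.93684.

2.94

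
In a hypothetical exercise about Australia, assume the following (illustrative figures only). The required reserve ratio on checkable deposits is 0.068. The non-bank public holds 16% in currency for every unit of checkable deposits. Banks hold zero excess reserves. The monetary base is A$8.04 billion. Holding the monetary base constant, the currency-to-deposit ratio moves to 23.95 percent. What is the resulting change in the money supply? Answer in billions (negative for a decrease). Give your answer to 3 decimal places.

-8.497 billion

Initially m₁ = (1 + 0.16) / (0.068 + 0.16) ≈ 5.08772, so M₁ = 5.08772 × 8.04 ≈ 40.9053 billion.
After the change m₂ = (1 + 0.2395) / (0.068 + 0.2395) ≈ 4.03089, so M₂ = 4.03089 × 8.04 ≈ 32.4084 billion.
ΔM = M₂ − M₁ = 32.4084 − 40.9053 = -8.4969 billion.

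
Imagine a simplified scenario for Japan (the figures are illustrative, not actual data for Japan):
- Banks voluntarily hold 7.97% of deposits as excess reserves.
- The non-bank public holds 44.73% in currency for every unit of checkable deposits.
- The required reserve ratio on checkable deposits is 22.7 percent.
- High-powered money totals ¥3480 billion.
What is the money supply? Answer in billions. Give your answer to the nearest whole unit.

The money multiplier is m = (1 + c) / (rr + e + c) = (1 + 0.4473) / (0.227 + 0.0797 + 0.4473) ≈ 1.91950.
So M = m × MB = 1.91950 × 3480 = 6679.86 billion.

¥6680 billion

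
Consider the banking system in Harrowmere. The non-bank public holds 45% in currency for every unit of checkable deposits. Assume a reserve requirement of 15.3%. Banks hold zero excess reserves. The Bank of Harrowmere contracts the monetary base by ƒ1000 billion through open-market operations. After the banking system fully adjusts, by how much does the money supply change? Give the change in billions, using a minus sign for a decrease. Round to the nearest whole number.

The money multiplier is m = (1 + c) / (rr + c) = (1 + 0.45) / (0.153 + 0.45) ≈ 2.4046.
The sale removes 1000 billion of base, so ΔM = m × ΔMB = 2.4046 × (−1000) = -2404.6 billion.

-2405 billion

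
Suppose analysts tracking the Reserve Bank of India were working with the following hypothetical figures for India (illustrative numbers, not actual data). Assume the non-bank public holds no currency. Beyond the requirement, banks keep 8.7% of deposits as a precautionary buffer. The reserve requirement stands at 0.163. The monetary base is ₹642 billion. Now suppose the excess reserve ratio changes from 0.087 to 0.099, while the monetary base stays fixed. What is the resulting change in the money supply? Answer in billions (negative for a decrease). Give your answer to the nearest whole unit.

-118 billion

Initially m₁ = 1 / (0.163 + 0.087) = 4, so M₁ = 4 × 642 = 2568 billion.
After the change m₂ = 1 / (0.163 + 0.099) ≈ 3.8168, so M₂ = 3.8168 × 642 = 2450.3856 billion.
ΔM = M₂ − M₁ = 2450.3856 − 2568 = -117.6144 billion.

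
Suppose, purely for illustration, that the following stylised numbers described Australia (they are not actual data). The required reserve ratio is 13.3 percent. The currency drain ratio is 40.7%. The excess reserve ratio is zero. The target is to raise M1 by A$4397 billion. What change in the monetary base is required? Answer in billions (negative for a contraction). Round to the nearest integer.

The money multiplier is m = (1 + c) / (rr + c) = (1 + 0.407) / (0.133 + 0.407) ≈ 2.60556.
ΔMB = ΔM / m = (+4397) / 2.60556 ≈ 1687.5451 billion.

A$1688 billion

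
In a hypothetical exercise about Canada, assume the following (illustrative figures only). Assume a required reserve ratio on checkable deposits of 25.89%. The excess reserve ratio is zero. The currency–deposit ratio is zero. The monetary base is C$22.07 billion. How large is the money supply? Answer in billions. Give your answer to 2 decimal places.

With no currency drain or excess reserves, the money multiplier is m = 1/rr = 1/0.2589 ≈ 3.86250.
Money supply M = m × MB = 3.86250 × 22.07 ≈ 85.2454 billion.

C$85.25 billion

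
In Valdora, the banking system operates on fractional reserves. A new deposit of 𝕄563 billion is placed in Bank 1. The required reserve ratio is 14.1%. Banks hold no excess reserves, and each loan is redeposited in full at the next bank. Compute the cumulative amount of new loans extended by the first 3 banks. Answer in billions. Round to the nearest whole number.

𝕄1256 billion

Bank i lends (1 − rr)^i of the original deposit: Bank 1 lends 563·0.8590 = 483.6170, Bank 2 lends 563·0.8590² ≈ 415.4270, and so on.
Summing a geometric series: total = 563·[0.8590·(1 − 0.8590^3) / (1 − 0.8590)] ≈ 1255.8958 billion.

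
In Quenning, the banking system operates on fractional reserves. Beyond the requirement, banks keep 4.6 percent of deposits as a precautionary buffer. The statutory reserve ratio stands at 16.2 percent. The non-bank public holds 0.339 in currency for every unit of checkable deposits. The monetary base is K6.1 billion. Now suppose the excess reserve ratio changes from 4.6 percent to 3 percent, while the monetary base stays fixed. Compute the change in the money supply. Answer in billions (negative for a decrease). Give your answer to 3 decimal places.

Initially m₁ = (1 + 0.339) / (0.162 + 0.046 + 0.339) ≈ 2.44790, so M₁ = 2.44790 × 6.1 ≈ 14.9322 billion.
After the change m₂ = (1 + 0.339) / (0.162 + 0.03 + 0.339) ≈ 2.52166, so M₂ = 2.52166 × 6.1 ≈ 15.3821 billion.
ΔM = M₂ − M₁ = 15.3821 − 14.9322 = 0.4499 billion.

K0.450 billion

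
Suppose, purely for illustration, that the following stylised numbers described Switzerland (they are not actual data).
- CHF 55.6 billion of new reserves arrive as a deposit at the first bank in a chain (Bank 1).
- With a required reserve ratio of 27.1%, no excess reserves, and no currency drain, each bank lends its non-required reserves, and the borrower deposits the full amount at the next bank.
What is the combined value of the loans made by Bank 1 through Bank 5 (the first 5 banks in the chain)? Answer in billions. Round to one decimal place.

CHF 118.8 billion

Bank i lends (1 − rr)^i of the original deposit: Bank 1 lends 55.6·0.7290 = 40.5324, Bank 2 lends 55.6·0.7290² ≈ 29.5481, and so on.
Summing a geometric series: total = 55.6·[0.7290·(1 − 0.7290^5) / (1 − 0.7290)] ≈ 118.7717 billion.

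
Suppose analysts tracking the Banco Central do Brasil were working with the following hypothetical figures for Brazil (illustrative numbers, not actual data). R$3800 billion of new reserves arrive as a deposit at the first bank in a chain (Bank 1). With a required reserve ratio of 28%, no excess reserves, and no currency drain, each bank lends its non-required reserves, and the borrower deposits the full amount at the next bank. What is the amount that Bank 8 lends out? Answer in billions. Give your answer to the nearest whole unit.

Each bank lends a fraction (1 − rr) = 0.7200 of the deposit it receives, so Bank 8 receives 3800·0.7200^7 and lends 3800·0.7200^8 ≈ 274.4376 billion.

R$274 billion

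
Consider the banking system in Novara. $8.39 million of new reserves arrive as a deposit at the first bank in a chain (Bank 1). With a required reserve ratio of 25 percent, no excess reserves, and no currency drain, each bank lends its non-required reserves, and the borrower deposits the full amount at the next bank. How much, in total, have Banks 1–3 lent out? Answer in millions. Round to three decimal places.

$14.551 million

Bank i lends (1 − rr)^i of the original deposit: Bank 1 lends 8.39·0.7500 = 6.2925, Bank 2 lends 8.39·0.7500² ≈ 4.7194, and so on.
Summing a geometric series: total = 8.39·[0.7500·(1 − 0.7500^3) / (1 − 0.7500)] ≈ 14.5514 million.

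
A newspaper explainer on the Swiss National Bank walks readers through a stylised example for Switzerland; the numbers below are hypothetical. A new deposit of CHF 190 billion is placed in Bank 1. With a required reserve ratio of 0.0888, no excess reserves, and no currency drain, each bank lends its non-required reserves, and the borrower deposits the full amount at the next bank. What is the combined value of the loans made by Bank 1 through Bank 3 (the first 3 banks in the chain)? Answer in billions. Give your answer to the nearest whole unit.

CHF 475 billion

Bank i lends (1 − rr)^i of the original deposit: Bank 1 lends 190·0.9112 = 173.1280, Bank 2 lends 190·0.9112² ≈ 157.7542, and so on.
Summing a geometric series: total = 190·[0.9112·(1 − 0.9112^3) / (1 − 0.9112)] ≈ 474.6279 billion.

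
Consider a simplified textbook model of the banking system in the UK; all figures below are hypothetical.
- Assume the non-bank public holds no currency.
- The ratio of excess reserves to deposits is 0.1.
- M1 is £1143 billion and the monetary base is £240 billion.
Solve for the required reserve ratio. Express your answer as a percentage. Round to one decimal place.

11.0%

Using m = M/MB = 1143/240 = 4.762500. Since m = (1 + c)/(c + rr + e), the denominator satisfies c + rr + e = (1 + c)/m = (1 + 0) / 4.762500 ≈ 0.209974.
With c = 0 and e = 0.1, the required reserve ratio is 0.209974 − 0 − 0.1 = 0.109974.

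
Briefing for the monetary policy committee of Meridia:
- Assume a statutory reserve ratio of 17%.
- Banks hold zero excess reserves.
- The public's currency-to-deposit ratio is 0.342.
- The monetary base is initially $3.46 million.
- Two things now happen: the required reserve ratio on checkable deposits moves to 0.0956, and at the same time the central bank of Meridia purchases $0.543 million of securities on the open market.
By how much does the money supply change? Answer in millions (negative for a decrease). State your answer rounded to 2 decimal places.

$3.21 million

Before: m₁ = (1 + 0.342) / (0.17 + 0.342) ≈ 2.6211, MB₁ = 3.46, so M₁ = 2.6211 × 3.46 ≈ 9.069 million.
After: m₂ = (1 + 0.342) / (0.0956 + 0.342) ≈ 3.0667, MB₂ = 3.46 + 0.543 = 4.003, so M₂ = 3.0667 × 4.003 ≈ 12.276 million.
ΔM = M₂ − M₁ = 12.276 − 9.069 = 3.207 million.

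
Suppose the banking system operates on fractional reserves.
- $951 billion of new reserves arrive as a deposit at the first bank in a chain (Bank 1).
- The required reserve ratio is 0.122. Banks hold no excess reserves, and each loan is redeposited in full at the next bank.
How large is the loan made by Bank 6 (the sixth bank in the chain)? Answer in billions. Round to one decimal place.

Each bank lends a fraction (1 − rr) = 0.8780 of the deposit it receives, so Bank 6 receives 951·0.8780^5 and lends 951·0.8780^6 ≈ 435.6599 billion.

$435.7 billion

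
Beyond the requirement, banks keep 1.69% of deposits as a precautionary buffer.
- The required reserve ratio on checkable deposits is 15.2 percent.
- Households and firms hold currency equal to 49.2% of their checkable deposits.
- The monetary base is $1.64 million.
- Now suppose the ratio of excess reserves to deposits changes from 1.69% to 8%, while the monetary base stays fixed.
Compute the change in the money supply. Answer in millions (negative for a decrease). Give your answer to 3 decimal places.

Initially m₁ = (1 + 0.492) / (0.152 + 0.0169 + 0.492) ≈ 2.25753, so M₁ = 2.25753 × 1.64 ≈ 3.7023 million.
After the change m₂ = (1 + 0.492) / (0.152 + 0.08 + 0.492) ≈ 2.06077, so M₂ = 2.06077 × 1.64 ≈ 3.3797 million.
ΔM = M₂ − M₁ = 3.3797 − 3.7023 = -0.3226 million.

-0.323 million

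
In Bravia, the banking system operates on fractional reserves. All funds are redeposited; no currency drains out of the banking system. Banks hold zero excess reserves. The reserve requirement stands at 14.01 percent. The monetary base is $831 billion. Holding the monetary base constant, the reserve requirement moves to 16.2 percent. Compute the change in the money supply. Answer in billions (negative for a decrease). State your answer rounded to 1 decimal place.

-801.8 billion

Initially m₁ = 1 / (0.1401) ≈ 7.13776, so M₁ = 7.13776 × 831 ≈ 5931.4786 billion.
After the change m₂ = 1 / (0.162) ≈ 6.17284, so M₂ = 6.17284 × 831 ≈ 5129.63 billion.
ΔM = M₂ − M₁ = 5129.63 − 5931.4786 = -801.8486 billion.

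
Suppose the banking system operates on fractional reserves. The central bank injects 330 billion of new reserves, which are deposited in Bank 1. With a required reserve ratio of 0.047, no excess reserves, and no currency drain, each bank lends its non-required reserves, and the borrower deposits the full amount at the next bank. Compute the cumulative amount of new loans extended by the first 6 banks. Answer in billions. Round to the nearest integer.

1679 billion

Bank i lends (1 − rr)^i of the original deposit: Bank 1 lends 330·0.9530 = 314.4900, Bank 2 lends 330·0.9530² ≈ 299.7090, and so on.
Summing a geometric series: total = 330·[0.9530·(1 − 0.9530^6) / (1 − 0.9530)] ≈ 1678.6381 billion.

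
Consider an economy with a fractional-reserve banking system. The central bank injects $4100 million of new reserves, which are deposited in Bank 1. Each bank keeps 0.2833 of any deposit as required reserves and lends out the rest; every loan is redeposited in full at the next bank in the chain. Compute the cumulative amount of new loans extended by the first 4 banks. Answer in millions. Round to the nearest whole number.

Bank i lends (1 − rr)^i of the original deposit: Bank 1 lends 4100·0.7167 = 2938.4700, Bank 2 lends 4100·0.7167² ≈ 2106.0014, and so on.
Summing a geometric series: total = 4100·[0.7167·(1 − 0.7167^4) / (1 − 0.7167)] ≈ 7635.6091 million.

$7636 million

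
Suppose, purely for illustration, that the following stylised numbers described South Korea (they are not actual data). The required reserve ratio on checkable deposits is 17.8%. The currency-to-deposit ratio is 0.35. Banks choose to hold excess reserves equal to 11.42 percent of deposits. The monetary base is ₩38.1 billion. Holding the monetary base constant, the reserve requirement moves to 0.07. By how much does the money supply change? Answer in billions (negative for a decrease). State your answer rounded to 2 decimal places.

₩16.19 billion

Initially m₁ = (1 + 0.35) / (0.178 + 0.1142 + 0.35) ≈ 2.10215, so M₁ = 2.10215 × 38.1 ≈ 80.0919 billion.
After the change m₂ = (1 + 0.35) / (0.07 + 0.1142 + 0.35) ≈ 2.52714, so M₂ = 2.52714 × 38.1 ≈ 96.284 billion.
ΔM = M₂ − M₁ = 96.284 − 80.0919 = 16.1921 billion.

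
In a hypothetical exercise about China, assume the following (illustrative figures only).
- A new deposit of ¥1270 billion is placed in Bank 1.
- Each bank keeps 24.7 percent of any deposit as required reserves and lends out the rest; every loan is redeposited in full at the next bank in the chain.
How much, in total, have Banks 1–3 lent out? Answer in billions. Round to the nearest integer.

Bank i lends (1 − rr)^i of the original deposit: Bank 1 lends 1270·0.7530 = 956.3100, Bank 2 lends 1270·0.7530² ≈ 720.1014, and so on.
Summing a geometric series: total = 1270·[0.7530·(1 − 0.7530^3) / (1 − 0.7530)] ≈ 2218.6478 billion.

¥2219 billion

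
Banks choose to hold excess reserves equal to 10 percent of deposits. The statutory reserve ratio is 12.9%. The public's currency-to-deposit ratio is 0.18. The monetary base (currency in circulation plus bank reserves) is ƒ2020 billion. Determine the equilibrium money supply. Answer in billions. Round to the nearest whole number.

The money multiplier is m = (1 + c) / (rr + e + c) = (1 + 0.18) / (0.129 + 0.1 + 0.18) ≈ 2.88509.
So M = m × MB = 2.88509 × 2020 = 5827.8818 billion.

ƒ5828 billion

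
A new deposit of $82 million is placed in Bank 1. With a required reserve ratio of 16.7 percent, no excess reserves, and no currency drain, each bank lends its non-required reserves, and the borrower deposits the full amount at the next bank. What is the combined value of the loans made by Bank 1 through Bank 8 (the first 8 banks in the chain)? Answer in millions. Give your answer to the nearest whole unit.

Bank i lends (1 − rr)^i of the original deposit: Bank 1 lends 82·0.8330 = 68.3060, Bank 2 lends 82·0.8330² ≈ 56.8989, and so on.
Summing a geometric series: total = 82·[0.8330·(1 − 0.8330^8) / (1 − 0.8330)] ≈ 314.1974 million.

$314 million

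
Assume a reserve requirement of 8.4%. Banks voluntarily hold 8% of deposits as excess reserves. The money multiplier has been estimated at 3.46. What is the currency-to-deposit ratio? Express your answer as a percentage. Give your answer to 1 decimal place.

Using m = 3.46. From m = (1 + c)/(c + rr + e), rearranging gives 1 + c = m·(c + rr + e), so c·(1 − m) = m·(rr + e) − 1.
Hence c = [m·(rr + e) − 1]/(1 − m) = [3.46 × (0.084 + 0.08) − 1] / (1 − 3.46) ≈ 0.175837.

17.6%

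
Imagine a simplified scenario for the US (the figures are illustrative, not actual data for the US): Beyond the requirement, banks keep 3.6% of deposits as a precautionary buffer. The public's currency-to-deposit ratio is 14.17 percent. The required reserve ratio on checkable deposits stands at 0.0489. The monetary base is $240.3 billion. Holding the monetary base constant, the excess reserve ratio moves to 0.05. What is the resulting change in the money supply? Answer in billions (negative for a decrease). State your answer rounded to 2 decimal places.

-70.45 billion

Initially m₁ = (1 + 0.1417) / (0.0489 + 0.036 + 0.1417) ≈ 5.038394, so M₁ = 5.038394 × 240.3 ≈ 1210.7261 billion.
After the change m₂ = (1 + 0.1417) / (0.0489 + 0.05 + 0.1417) ≈ 4.745220, so M₂ = 4.745220 × 240.3 ≈ 1140.2764 billion.
ΔM = M₂ − M₁ = 1140.2764 − 1210.7261 = -70.4497 billion.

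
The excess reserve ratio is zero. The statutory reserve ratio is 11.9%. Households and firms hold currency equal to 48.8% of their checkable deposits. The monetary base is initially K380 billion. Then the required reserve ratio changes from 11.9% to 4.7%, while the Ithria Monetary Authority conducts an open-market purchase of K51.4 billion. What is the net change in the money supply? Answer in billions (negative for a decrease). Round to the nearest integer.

Before: m₁ = (1 + 0.488) / (0.119 + 0.488) ≈ 2.4514, MB₁ = 380, so M₁ = 2.4514 × 380 = 931.532 billion.
After: m₂ = (1 + 0.488) / (0.047 + 0.488) ≈ 2.7813, MB₂ = 380 + 51.4 = 431.4, so M₂ = 2.7813 × 431.4 ≈ 1199.8528 billion.
ΔM = M₂ − M₁ = 1199.8528 − 931.532 = 268.3208 billion.

K268 billion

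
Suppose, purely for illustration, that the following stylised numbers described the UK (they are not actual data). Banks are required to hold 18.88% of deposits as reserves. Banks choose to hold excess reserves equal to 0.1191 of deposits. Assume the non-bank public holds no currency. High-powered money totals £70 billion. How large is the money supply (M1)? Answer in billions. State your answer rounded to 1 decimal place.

£227.3 billion

The money multiplier is m = 1 / (rr + e) = 1 / (0.1888 + 0.1191) ≈ 3.2478.
So M = m × MB = 3.2478 × 70 = 227.346 billion.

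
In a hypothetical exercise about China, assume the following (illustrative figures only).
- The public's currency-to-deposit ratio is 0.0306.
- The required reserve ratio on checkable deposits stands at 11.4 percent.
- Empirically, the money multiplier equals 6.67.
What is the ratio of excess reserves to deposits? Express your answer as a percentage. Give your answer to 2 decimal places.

0.99%

Using m = 6.67. Since m = (1 + c)/(c + rr + e), the denominator satisfies c + rr + e = (1 + c)/m = (1 + 0.0306) / 6.67 ≈ 0.154513.
With c = 0.0306 and rr = 0.114, the ratio of excess reserves to deposits is 0.154513 − 0.0306 − 0.114 = 0.009913.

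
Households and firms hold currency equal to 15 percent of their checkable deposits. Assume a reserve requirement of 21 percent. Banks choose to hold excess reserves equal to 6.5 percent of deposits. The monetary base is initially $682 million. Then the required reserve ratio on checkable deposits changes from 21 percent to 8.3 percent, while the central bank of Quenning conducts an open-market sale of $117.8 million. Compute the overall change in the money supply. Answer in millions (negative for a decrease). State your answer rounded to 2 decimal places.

$331.87 million

Before: m₁ = (1 + 0.15) / (0.21 + 0.065 + 0.15) ≈ 2.705882, MB₁ = 682, so M₁ = 2.705882 × 682 ≈ 1845.4115 million.
After: m₂ = (1 + 0.15) / (0.083 + 0.065 + 0.15) ≈ 3.859060, MB₂ = 682 − 117.8 = 564.2, so M₂ = 3.859060 × 564.2 ≈ 2177.2817 million.
ΔM = M₂ − M₁ = 2177.2817 − 1845.4115 = 331.8702 million.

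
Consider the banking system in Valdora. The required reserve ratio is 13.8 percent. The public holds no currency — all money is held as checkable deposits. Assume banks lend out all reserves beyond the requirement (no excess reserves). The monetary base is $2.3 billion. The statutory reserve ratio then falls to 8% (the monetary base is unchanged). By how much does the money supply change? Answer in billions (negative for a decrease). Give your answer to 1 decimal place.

$12.1 billion

Initially m₁ = 1 / (0.138) ≈ 7.2464, so M₁ = 7.2464 × 2.3 ≈ 16.6667 billion.
After the change m₂ = 1 / (0.08) = 12.5, so M₂ = 12.5 × 2.3 = 28.75 billion.
ΔM = M₂ − M₁ = 28.75 − 16.6667 = 12.0833 billion.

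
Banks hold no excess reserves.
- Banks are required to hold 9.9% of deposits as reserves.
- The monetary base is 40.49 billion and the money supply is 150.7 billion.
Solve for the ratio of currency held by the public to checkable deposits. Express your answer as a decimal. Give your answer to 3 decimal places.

Using m = M/MB = 150.7/40.49 ≈ 3.721907. From m = (1 + c)/(c + rr + e), rearranging gives 1 + c = m·(c + rr + e), so c·(1 − m) = m·(rr + e) − 1.
Hence c = [m·(rr + e) − 1]/(1 − m) = [3.721907 × (0.099 + 0) − 1] / (1 − 3.721907) ≈ 0.232018.

0.232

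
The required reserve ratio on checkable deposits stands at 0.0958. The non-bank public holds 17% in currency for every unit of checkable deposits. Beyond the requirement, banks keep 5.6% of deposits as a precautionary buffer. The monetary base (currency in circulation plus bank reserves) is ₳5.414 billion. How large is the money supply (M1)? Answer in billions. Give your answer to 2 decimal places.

₳19.68 billion

The money multiplier is m = (1 + c) / (rr + e + c) = (1 + 0.17) / (0.0958 + 0.056 + 0.17) ≈ 3.6358.
So M = m × MB = 3.6358 × 5.414 ≈ 19.6842 billion.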